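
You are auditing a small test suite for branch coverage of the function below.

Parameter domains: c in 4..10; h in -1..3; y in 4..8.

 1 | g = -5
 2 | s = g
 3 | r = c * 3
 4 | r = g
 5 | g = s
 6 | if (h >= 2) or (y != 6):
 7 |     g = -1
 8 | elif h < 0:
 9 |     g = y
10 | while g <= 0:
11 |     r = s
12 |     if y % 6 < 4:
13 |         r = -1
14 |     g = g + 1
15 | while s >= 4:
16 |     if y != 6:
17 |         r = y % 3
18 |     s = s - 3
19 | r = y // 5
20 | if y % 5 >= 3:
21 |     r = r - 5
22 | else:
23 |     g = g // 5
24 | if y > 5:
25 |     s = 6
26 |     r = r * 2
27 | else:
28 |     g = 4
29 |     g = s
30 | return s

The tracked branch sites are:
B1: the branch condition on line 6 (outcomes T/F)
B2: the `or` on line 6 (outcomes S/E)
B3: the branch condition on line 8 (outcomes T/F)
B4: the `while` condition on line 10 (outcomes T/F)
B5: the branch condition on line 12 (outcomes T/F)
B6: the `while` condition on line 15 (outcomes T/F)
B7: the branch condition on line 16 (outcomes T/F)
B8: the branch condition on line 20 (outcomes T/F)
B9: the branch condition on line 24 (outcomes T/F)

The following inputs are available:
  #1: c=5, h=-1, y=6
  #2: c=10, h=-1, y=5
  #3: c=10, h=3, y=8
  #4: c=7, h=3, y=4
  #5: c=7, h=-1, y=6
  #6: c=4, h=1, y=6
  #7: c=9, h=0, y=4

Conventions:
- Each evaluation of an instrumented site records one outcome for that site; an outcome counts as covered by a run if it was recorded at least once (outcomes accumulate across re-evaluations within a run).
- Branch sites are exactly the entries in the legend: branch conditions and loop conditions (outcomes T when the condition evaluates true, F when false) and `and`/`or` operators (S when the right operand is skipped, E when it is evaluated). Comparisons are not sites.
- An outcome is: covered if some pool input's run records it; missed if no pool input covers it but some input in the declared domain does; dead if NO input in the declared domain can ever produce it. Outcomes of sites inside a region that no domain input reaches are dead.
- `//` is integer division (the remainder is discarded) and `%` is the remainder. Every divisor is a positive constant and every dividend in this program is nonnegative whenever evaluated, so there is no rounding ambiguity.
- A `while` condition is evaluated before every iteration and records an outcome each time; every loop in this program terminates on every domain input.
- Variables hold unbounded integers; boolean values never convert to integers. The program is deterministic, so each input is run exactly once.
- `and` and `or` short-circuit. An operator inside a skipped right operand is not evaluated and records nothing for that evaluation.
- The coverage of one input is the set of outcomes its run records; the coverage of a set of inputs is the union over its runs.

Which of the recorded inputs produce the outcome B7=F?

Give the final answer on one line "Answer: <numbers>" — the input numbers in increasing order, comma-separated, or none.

input #1 (c=5, h=-1, y=6): never hits B7=F
input #2 (c=10, h=-1, y=5): never hits B7=F
input #3 (c=10, h=3, y=8): never hits B7=F
input #4 (c=7, h=3, y=4): never hits B7=F
input #5 (c=7, h=-1, y=6): never hits B7=F
input #6 (c=4, h=1, y=6): never hits B7=F
input #7 (c=9, h=0, y=4): never hits B7=F

Answer: none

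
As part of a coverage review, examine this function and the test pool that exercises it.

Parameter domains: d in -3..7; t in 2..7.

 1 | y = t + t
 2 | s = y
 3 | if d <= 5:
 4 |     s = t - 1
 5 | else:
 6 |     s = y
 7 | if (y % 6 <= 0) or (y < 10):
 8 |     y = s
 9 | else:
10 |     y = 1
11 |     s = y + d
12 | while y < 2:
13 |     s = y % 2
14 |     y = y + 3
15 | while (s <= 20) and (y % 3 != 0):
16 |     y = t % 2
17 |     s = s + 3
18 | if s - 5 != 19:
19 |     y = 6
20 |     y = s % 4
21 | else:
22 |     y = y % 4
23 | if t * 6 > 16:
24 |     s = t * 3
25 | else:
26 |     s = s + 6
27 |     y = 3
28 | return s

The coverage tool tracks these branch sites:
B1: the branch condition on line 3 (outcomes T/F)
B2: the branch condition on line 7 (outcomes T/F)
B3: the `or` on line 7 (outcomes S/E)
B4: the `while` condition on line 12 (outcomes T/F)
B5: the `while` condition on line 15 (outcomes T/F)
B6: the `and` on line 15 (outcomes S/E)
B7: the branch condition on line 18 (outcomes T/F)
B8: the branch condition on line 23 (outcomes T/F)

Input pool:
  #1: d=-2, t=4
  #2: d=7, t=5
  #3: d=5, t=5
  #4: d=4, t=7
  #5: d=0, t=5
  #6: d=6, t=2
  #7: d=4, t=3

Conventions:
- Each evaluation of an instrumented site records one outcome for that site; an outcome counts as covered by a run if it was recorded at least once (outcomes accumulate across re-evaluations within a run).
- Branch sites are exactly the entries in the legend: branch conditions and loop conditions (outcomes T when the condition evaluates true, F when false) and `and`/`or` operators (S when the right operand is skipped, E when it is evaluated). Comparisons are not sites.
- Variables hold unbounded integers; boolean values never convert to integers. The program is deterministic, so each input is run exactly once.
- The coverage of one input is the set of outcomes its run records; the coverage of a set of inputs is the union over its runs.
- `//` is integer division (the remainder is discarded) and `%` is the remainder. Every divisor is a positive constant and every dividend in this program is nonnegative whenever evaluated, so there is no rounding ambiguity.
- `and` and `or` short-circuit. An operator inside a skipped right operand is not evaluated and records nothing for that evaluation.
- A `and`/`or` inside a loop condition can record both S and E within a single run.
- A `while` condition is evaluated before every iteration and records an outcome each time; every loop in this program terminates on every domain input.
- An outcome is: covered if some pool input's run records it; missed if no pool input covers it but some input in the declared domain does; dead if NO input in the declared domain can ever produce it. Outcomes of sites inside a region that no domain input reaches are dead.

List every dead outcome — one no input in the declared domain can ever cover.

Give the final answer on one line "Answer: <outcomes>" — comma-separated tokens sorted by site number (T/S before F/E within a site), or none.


exhaustive pass over the 66-input domain:
  B7=F: never recorded by any domain input -> dead
  reachable outcomes have witnesses, e.g. B1=T (e.g. d=-3, t=2), B1=F (e.g. d=6, t=2), B2=T (e.g. d=-3, t=2), B2=F (e.g. d=-3, t=5)
Answer: B7=F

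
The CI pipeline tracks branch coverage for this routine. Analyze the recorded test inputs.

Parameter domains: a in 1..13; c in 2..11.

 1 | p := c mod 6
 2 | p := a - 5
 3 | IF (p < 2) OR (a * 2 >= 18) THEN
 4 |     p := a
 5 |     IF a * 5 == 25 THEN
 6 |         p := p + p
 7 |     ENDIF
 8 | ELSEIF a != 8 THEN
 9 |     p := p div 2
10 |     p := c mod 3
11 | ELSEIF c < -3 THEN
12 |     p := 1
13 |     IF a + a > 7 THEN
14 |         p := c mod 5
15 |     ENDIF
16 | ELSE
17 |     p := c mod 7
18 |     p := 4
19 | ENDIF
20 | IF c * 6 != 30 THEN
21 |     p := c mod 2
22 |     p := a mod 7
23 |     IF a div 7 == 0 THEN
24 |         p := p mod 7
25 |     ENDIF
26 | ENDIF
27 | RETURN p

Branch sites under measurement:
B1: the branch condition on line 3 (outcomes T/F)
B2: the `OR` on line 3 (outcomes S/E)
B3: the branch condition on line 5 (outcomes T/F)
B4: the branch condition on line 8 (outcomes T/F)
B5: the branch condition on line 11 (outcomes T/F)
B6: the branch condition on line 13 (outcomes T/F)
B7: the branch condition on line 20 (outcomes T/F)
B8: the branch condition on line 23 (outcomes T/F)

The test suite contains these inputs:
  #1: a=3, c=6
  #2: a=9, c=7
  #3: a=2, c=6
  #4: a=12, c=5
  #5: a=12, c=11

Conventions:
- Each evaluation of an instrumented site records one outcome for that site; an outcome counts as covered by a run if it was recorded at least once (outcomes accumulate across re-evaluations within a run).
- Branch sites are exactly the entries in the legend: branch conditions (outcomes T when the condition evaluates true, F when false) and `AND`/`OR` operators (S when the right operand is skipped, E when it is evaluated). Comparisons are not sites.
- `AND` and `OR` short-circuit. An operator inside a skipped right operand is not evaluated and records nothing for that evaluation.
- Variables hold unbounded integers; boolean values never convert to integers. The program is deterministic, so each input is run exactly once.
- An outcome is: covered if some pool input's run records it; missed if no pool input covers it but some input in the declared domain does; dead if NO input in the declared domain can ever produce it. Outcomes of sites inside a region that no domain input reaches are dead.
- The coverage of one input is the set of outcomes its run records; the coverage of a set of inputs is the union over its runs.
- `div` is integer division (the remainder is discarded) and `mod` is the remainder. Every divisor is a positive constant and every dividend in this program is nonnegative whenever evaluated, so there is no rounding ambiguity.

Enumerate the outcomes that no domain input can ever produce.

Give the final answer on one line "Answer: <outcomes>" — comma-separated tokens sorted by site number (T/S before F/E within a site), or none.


checking every outcome against all 130 domain inputs:
  B5=T: never recorded by any domain input -> dead
  B6=T: never recorded by any domain input -> dead
  B6=F: never recorded by any domain input -> dead
  reachable outcomes have witnesses, e.g. B1=T (e.g. a=1, c=2), B1=F (e.g. a=7, c=2), B2=S (e.g. a=1, c=2), B2=E (e.g. a=7, c=2)
Answer: B5=T, B6=T, B6=F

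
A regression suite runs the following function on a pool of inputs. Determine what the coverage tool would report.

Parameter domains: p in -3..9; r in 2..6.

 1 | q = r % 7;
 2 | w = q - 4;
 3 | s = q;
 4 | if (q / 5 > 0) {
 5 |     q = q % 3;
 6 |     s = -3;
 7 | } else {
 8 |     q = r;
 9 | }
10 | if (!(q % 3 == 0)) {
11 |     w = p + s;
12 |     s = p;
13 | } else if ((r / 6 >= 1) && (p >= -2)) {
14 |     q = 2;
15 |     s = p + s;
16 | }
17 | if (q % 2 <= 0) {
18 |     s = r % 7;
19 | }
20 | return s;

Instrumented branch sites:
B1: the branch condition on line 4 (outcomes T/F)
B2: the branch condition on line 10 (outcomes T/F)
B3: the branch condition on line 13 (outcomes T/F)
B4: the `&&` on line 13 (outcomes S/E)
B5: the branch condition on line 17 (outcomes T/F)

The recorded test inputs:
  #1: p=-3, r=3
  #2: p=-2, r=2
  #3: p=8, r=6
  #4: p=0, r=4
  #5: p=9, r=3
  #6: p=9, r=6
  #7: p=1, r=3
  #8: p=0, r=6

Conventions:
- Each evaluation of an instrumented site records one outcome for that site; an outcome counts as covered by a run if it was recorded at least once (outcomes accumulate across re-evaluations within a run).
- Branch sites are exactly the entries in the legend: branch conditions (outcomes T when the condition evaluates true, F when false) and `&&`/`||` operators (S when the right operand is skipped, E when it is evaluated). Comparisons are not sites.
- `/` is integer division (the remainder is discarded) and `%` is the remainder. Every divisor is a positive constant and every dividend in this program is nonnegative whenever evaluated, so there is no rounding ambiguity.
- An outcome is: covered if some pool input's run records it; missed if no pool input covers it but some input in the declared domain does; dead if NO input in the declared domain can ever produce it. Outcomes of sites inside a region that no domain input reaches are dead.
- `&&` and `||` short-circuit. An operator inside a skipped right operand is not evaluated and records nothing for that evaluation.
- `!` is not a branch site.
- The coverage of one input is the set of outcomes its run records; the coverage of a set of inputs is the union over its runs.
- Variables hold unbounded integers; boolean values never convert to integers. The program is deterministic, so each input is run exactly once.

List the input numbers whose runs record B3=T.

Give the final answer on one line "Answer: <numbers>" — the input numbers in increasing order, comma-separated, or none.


input #1 (p=-3, r=3): does not produce B3=T
input #2 (p=-2, r=2): does not produce B3=T
input #3 (p=8, r=6): produces B3=T
input #4 (p=0, r=4): does not produce B3=T
input #5 (p=9, r=3): does not produce B3=T
input #6 (p=9, r=6): produces B3=T
input #7 (p=1, r=3): does not produce B3=T
input #8 (p=0, r=6): produces B3=T
Answer: 3, 6, 8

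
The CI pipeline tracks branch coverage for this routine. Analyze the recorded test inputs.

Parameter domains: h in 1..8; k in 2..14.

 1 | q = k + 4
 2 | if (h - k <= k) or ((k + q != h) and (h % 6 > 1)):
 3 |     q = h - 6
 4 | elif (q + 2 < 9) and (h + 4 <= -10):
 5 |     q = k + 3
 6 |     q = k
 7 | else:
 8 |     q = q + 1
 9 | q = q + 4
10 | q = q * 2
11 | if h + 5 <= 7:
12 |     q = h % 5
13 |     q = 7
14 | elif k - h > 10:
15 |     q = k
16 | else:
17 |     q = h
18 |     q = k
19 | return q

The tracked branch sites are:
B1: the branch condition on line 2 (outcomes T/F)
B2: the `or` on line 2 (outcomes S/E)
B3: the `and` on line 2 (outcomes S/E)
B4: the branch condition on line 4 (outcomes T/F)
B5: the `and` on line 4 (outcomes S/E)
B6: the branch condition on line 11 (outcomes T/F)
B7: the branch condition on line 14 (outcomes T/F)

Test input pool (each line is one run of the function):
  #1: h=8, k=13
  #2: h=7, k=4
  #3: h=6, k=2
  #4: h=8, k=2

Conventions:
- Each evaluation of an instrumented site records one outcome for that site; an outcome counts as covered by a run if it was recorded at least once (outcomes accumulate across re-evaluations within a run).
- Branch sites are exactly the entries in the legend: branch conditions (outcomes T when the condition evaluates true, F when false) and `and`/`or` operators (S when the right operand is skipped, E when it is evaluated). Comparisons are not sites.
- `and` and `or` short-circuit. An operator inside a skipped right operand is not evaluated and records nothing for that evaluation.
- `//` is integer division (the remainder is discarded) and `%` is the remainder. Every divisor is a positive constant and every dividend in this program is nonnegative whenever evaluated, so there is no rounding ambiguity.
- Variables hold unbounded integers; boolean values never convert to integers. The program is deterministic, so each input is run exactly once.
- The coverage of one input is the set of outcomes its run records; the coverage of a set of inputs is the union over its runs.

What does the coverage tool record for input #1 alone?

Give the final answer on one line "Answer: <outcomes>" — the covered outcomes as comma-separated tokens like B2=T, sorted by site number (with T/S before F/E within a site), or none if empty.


Running input #1 (h=8, k=13), event by event:
  B2->S, B1->T, B6->F, B7->F
distinct outcomes covered: B1=T, B2=S, B6=F, B7=F
Answer: B1=T, B2=S, B6=F, B7=F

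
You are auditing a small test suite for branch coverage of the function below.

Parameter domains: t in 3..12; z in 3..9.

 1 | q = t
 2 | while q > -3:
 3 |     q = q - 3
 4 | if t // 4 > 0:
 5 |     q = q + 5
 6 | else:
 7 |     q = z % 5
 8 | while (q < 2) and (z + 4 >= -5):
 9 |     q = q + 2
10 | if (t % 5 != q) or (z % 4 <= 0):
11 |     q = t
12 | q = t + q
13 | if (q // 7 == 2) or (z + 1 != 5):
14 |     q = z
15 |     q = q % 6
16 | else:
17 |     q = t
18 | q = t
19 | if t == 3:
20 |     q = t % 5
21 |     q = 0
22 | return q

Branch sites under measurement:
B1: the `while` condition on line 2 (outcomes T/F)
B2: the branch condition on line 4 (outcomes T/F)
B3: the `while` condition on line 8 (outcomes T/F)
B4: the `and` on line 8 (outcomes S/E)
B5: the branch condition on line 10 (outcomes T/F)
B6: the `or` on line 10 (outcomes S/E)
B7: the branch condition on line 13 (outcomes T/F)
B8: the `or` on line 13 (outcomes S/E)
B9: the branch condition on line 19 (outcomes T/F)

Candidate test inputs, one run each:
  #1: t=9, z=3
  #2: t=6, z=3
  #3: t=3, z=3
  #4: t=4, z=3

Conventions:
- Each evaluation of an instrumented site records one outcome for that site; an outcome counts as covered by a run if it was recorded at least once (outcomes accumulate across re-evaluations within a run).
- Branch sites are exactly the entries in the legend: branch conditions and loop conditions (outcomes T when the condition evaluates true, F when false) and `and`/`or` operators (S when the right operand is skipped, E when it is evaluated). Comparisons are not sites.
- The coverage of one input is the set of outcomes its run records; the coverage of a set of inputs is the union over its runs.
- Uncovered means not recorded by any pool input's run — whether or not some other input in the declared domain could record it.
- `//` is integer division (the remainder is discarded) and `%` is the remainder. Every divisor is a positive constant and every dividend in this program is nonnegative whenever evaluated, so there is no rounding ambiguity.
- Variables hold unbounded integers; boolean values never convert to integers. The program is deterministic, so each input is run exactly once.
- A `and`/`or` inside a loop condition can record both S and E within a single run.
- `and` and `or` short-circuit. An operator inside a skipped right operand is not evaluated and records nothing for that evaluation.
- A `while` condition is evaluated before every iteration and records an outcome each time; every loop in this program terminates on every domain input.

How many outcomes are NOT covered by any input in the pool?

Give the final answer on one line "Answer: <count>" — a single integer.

run #1 (t=9, z=3) records B1=T, B1=F, B2=T, B3=F, B4=S, B5=T, B6=S, B7=T, B8=S, B9=F
run #2 (t=6, z=3) records B1=T, B1=F, B2=T, B3=F, B4=S, B5=T, B6=S, B7=T, B8=E, B9=F
run #3 (t=3, z=3) records B1=T, B1=F, B2=F, B3=F, B4=S, B5=F, B6=E, B7=T, B8=E, B9=T
run #4 (t=4, z=3) records B1=T, B1=F, B2=T, B3=T, B3=F, B4=S, B4=E, B5=T, B6=S, B7=T, B8=E, B9=F
union over the pool: B1=T, B1=F, B2=T, B2=F, B3=T, B3=F, B4=S, B4=E, B5=T, B5=F, B6=S, B6=E, B7=T, B8=S, B8=E, B9=T, B9=F
uncovered (1 of 18): B7=F

Answer: 1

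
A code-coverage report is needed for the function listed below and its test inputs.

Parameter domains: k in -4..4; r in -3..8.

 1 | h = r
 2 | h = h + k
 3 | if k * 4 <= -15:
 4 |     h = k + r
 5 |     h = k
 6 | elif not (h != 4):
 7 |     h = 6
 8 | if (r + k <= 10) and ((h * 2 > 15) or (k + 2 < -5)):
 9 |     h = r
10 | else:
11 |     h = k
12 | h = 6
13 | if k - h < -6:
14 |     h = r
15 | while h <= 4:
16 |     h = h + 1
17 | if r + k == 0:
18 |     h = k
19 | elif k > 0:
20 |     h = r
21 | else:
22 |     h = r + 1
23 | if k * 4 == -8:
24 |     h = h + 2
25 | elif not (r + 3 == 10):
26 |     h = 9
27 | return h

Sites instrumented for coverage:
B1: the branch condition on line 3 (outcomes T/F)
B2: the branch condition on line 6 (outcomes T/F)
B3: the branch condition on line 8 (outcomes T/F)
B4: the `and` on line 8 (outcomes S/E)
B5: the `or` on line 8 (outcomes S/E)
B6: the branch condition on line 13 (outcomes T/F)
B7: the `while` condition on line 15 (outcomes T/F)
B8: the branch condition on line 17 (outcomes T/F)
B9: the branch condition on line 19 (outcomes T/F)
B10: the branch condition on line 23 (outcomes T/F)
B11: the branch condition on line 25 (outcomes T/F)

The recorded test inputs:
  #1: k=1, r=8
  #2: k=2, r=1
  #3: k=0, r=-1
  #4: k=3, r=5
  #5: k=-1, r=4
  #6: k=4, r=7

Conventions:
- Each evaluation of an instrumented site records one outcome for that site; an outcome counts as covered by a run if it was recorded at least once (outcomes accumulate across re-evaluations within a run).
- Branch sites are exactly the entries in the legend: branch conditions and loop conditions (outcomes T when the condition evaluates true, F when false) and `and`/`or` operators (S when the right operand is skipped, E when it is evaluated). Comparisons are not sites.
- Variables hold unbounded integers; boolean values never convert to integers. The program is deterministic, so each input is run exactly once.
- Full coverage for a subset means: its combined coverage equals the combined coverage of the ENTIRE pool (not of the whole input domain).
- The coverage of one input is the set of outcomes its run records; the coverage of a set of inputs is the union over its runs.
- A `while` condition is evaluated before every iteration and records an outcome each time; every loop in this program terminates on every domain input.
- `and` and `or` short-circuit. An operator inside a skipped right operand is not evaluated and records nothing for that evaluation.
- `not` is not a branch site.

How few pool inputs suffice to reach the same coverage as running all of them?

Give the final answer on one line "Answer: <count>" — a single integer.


input #1, k=1, r=8: events B1->F, B2->F, B4->E, B5->S, B3->T, B6->F, B7->F, B8->F, B9->T, B10->F, B11->T; outcomes B1=F, B2=F, B3=T, B4=E, B5=S, B6=F, B7=F, B8=F, B9=T, B10=F, B11=T
input #2, k=2, r=1: events B1->F, B2->F, B4->E, B5->E, B3->F, B6->F, B7->F, B8->F, B9->T, B10->F, B11->T; outcomes B1=F, B2=F, B3=F, B4=E, B5=E, B6=F, B7=F, B8=F, B9=T, B10=F, B11=T
input #3, k=0, r=-1: events B1->F, B2->F, B4->E, B5->E, B3->F, B6->F, B7->F, B8->F, B9->F, B10->F, B11->T; outcomes B1=F, B2=F, B3=F, B4=E, B5=E, B6=F, B7=F, B8=F, B9=F, B10=F, B11=T
input #4, k=3, r=5: events B1->F, B2->F, B4->E, B5->S, B3->T, B6->F, B7->F, B8->F, B9->T, B10->F, B11->T; outcomes B1=F, B2=F, B3=T, B4=E, B5=S, B6=F, B7=F, B8=F, B9=T, B10=F, B11=T
input #5, k=-1, r=4: events B1->F, B2->F, B4->E, B5->E, B3->F, B6->T, B7->T, B7->F, B8->F, B9->F, B10->F, B11->T; outcomes B1=F, B2=F, B3=F, B4=E, B5=E, B6=T, B7=T, B7=F, B8=F, B9=F, B10=F, B11=T
input #6, k=4, r=7: events B1->F, B2->F, B4->S, B3->F, B6->F, B7->F, B8->F, B9->T, B10->F, B11->F; outcomes B1=F, B2=F, B3=F, B4=S, B6=F, B7=F, B8=F, B9=T, B10=F, B11=F
the full pool covers 18 outcomes: B1=F, B2=F, B3=T, B3=F, B4=S, B4=E, B5=S, B5=E, B6=T, B6=F, B7=T, B7=F, B8=F, B9=T, B9=F, B10=F, B11=T, B11=F
checked all size-1 subsets: none covers 18 outcomes (max 12/18)
checked all size-2 subsets: none covers 18 outcomes (max 16/18)
size 3: inputs {1, 5, 6} cover all 18 outcomes, and no lexicographically smaller subset of this size does
Answer: 3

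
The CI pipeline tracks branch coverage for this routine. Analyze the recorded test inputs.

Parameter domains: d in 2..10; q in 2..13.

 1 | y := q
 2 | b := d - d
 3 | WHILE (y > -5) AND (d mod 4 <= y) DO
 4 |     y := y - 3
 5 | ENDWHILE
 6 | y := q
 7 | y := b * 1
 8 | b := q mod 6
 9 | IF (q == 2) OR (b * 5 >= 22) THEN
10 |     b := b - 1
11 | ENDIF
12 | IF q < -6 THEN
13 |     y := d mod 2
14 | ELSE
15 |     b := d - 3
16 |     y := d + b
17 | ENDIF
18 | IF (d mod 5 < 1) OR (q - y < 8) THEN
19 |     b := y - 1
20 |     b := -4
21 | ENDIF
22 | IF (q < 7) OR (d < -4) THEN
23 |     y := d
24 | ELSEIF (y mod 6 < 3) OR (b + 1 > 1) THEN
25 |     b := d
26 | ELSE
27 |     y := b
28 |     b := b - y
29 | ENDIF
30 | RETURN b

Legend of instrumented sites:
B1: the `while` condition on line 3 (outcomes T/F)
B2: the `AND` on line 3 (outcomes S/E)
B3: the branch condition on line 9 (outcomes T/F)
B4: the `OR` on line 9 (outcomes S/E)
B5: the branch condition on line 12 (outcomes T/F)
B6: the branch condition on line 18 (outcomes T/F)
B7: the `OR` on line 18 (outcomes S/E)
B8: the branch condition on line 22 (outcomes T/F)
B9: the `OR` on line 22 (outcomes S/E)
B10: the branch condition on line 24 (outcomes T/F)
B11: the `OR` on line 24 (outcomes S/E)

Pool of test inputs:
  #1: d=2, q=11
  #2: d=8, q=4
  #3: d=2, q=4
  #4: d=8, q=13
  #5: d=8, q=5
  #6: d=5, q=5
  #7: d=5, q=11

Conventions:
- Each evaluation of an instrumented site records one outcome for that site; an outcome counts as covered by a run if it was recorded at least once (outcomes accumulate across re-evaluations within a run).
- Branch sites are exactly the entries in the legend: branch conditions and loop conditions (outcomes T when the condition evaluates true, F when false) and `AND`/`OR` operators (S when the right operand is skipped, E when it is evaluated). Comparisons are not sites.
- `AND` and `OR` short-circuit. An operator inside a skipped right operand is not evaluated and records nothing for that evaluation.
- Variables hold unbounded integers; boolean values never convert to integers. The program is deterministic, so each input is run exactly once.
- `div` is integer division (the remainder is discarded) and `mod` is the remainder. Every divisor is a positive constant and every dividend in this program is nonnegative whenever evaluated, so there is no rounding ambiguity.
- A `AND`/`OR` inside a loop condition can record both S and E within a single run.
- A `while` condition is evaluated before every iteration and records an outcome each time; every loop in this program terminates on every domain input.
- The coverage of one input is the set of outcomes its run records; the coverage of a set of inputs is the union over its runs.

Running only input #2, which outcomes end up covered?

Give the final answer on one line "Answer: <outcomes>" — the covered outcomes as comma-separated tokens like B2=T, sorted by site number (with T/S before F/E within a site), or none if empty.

Simulating input #2 (d=8, q=4) step by step:
  B2->E, B1->T, B2->E, B1->T, B2->E, B1->F, B4->E, B3->F, B5->F, B7->E
  B6->T, B9->S, B8->T
distinct outcomes covered: B1=T, B1=F, B2=E, B3=F, B4=E, B5=F, B6=T, B7=E, B8=T, B9=S

Answer: B1=T, B1=F, B2=E, B3=F, B4=E, B5=F, B6=T, B7=E, B8=T, B9=S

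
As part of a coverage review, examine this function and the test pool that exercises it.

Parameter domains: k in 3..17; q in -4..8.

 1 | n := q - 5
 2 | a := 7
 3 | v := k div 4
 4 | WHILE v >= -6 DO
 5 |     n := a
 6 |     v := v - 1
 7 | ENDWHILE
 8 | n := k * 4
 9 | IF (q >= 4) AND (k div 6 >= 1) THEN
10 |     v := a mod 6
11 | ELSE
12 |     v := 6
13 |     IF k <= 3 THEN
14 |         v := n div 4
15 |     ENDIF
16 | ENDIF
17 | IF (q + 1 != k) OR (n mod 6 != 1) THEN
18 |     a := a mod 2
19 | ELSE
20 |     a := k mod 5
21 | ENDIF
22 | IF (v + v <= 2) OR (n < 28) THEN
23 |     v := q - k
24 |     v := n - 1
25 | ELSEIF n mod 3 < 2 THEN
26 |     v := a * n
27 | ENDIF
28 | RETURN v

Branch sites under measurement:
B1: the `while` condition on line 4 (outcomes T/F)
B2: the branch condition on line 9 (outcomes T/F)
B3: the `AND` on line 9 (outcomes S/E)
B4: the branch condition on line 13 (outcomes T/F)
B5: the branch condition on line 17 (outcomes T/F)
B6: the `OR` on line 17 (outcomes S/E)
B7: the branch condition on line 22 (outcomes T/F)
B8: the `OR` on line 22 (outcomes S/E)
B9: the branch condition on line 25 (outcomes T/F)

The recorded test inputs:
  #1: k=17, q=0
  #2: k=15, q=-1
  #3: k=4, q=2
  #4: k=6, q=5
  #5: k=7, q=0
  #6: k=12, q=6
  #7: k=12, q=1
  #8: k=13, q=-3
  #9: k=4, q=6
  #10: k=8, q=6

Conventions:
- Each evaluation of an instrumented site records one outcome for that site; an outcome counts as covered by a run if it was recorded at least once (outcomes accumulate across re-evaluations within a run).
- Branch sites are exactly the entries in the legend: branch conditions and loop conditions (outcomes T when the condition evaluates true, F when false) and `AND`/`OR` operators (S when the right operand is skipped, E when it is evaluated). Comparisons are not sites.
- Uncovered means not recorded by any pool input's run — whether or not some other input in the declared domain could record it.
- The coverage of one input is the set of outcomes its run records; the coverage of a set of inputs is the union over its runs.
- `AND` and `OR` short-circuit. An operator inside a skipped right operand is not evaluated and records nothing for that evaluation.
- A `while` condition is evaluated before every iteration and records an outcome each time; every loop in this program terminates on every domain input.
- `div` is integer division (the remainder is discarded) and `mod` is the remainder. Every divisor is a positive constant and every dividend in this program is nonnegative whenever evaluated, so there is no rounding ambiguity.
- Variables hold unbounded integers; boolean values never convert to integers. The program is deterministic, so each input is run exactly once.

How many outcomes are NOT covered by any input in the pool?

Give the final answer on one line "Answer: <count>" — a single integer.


test 1 (k=17, q=0) hits B1=T, B1=F, B2=F, B3=S, B4=F, B5=T, B6=S, B7=F, B8=E, B9=F
test 2 (k=15, q=-1) hits B1=T, B1=F, B2=F, B3=S, B4=F, B5=T, B6=S, B7=F, B8=E, B9=T
test 3 (k=4, q=2) hits B1=T, B1=F, B2=F, B3=S, B4=F, B5=T, B6=S, B7=T, B8=E
test 4 (k=6, q=5) hits B1=T, B1=F, B2=T, B3=E, B5=T, B6=E, B7=T, B8=S
test 5 (k=7, q=0) hits B1=T, B1=F, B2=F, B3=S, B4=F, B5=T, B6=S, B7=F, B8=E, B9=T
test 6 (k=12, q=6) hits B1=T, B1=F, B2=T, B3=E, B5=T, B6=S, B7=T, B8=S
test 7 (k=12, q=1) hits B1=T, B1=F, B2=F, B3=S, B4=F, B5=T, B6=S, B7=F, B8=E, B9=T
test 8 (k=13, q=-3) hits B1=T, B1=F, B2=F, B3=S, B4=F, B5=T, B6=S, B7=F, B8=E, B9=T
test 9 (k=4, q=6) hits B1=T, B1=F, B2=F, B3=E, B4=F, B5=T, B6=S, B7=T, B8=E
test 10 (k=8, q=6) hits B1=T, B1=F, B2=T, B3=E, B5=T, B6=S, B7=T, B8=S
union over the pool: B1=T, B1=F, B2=T, B2=F, B3=S, B3=E, B4=F, B5=T, B6=S, B6=E, B7=T, B7=F, B8=S, B8=E, B9=T, B9=F
uncovered (2 of 18): B4=T, B5=F
Answer: 2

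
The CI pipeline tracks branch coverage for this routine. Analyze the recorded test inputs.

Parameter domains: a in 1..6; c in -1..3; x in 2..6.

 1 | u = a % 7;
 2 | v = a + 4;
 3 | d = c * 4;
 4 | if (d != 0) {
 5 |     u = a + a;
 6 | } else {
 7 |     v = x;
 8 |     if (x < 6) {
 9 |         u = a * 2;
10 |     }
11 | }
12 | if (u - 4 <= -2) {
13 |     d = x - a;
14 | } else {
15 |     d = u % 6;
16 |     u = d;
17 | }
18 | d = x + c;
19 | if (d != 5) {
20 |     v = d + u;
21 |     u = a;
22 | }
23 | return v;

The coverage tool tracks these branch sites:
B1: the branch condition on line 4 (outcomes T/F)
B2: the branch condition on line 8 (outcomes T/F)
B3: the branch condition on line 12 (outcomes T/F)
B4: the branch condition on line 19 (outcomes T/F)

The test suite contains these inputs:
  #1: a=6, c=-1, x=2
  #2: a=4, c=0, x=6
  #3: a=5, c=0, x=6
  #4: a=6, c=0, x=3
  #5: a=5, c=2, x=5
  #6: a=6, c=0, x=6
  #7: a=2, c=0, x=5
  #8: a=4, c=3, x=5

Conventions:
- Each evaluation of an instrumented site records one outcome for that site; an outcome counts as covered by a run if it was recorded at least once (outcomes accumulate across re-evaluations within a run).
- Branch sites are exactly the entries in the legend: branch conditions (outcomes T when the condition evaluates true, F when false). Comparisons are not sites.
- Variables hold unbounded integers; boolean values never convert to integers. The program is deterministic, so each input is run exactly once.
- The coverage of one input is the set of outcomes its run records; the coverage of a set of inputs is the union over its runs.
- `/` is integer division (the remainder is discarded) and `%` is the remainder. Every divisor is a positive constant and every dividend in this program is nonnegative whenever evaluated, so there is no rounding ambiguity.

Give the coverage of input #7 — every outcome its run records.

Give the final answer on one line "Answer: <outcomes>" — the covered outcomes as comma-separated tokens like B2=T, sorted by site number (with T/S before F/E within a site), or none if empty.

Event log for input #7 (a=2, c=0, x=5):
  B1->F, B2->T, B3->F, B4->F
distinct outcomes covered: B1=F, B2=T, B3=F, B4=F

Answer: B1=F, B2=T, B3=F, B4=F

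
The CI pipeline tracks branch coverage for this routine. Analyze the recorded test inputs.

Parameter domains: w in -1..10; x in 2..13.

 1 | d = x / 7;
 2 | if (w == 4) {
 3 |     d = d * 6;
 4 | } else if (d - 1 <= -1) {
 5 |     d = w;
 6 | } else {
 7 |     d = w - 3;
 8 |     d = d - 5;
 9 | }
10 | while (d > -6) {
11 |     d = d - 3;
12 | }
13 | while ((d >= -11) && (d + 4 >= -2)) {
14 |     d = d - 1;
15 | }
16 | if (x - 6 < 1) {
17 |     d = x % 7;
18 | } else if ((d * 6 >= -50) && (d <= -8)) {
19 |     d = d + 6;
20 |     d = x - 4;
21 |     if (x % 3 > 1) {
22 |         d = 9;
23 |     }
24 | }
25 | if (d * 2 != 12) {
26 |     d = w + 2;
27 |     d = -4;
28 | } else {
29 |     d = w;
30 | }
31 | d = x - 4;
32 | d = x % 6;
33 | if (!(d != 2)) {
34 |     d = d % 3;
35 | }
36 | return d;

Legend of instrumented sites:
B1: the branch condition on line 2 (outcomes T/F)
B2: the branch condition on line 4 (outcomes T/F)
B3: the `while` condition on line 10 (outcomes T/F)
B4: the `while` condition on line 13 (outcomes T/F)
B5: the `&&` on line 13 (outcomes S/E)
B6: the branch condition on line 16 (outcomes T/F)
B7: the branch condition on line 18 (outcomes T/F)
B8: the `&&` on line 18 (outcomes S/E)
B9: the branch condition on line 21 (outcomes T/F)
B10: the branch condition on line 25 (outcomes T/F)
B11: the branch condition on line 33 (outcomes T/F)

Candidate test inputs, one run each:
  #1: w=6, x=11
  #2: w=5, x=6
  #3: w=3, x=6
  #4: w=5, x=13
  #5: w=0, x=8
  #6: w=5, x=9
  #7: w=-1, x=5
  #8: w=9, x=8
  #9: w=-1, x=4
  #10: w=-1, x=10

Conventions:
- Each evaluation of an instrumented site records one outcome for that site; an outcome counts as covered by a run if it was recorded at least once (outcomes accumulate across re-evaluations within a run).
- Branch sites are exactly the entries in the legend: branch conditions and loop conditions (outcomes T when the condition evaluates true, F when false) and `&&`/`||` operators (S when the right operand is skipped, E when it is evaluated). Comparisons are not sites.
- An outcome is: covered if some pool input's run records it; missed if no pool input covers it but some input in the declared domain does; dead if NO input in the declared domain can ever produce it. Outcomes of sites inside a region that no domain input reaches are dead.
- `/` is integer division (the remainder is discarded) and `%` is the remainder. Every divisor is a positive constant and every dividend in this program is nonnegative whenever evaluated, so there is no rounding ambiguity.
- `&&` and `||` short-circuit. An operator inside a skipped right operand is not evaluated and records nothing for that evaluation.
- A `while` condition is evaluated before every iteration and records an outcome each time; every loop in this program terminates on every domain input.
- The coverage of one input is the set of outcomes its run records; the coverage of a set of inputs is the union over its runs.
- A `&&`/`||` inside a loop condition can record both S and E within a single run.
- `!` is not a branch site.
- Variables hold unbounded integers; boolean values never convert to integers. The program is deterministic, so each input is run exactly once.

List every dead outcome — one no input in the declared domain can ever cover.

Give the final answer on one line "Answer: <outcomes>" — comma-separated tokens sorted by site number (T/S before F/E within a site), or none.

exhaustive pass over the 144-input domain:
  B5=S: never recorded by any domain input -> dead
  reachable outcomes have witnesses, e.g. B1=T (e.g. w=4, x=2), B1=F (e.g. w=-1, x=2), B2=T (e.g. w=-1, x=2), B2=F (e.g. w=-1, x=7)

Answer: B5=S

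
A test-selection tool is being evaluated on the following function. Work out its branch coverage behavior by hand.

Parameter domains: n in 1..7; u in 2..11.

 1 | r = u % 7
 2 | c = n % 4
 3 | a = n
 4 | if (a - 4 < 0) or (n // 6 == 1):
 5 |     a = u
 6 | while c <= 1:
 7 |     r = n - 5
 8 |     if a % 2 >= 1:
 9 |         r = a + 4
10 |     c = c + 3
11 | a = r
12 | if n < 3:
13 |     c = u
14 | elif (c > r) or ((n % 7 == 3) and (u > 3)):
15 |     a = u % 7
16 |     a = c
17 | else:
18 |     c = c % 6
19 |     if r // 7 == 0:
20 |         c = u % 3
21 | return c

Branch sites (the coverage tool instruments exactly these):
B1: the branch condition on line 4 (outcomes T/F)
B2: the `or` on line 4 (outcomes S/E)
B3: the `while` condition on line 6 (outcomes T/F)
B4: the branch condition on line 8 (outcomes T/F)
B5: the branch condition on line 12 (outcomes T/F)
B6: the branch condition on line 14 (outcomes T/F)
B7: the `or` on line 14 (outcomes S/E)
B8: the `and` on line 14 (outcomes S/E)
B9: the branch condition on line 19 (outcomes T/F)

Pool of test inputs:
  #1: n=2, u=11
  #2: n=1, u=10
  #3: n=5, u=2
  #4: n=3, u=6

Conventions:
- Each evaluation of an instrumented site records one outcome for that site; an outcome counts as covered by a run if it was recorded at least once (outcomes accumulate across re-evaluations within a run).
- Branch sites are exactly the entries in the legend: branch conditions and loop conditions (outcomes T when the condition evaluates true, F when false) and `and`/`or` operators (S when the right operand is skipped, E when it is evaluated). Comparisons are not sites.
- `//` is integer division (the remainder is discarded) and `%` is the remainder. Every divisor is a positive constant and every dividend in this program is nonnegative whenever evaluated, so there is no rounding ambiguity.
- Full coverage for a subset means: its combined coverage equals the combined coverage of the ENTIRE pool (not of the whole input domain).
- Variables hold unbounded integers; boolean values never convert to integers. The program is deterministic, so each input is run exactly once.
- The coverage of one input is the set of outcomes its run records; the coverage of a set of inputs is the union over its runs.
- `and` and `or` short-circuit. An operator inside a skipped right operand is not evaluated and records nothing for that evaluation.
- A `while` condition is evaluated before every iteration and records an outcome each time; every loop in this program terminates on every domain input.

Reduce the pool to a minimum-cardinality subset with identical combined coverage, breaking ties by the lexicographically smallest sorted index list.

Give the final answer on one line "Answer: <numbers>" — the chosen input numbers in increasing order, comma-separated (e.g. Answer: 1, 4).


input #1 (n=2, u=11): events B2->S, B1->T, B3->F, B5->T; covers B1=T, B2=S, B3=F, B5=T
input #2 (n=1, u=10): events B2->S, B1->T, B3->T, B4->F, B3->F, B5->T; covers B1=T, B2=S, B3=T, B3=F, B4=F, B5=T
input #3 (n=5, u=2): events B2->E, B1->F, B3->T, B4->T, B3->F, B5->F, B7->E, B8->S, B6->F, B9->F; covers B1=F, B2=E, B3=T, B3=F, B4=T, B5=F, B6=F, B7=E, B8=S, B9=F
input #4 (n=3, u=6): events B2->S, B1->T, B3->F, B5->F, B7->E, B8->E, B6->T; covers B1=T, B2=S, B3=F, B5=F, B6=T, B7=E, B8=E
together the pool reaches 16 outcomes: B1=T, B1=F, B2=S, B2=E, B3=T, B3=F, B4=T, B4=F, B5=T, B5=F, B6=T, B6=F, B7=E, B8=S, B8=E, B9=F
checked all size-1 subsets: none covers 16 outcomes (max 10/16)
checked all size-2 subsets: none covers 16 outcomes (max 14/16)
at size 3, {2, 3, 4} reaches all 16 outcomes; every lexicographically earlier size-3 subset fails
Answer: 2, 3, 4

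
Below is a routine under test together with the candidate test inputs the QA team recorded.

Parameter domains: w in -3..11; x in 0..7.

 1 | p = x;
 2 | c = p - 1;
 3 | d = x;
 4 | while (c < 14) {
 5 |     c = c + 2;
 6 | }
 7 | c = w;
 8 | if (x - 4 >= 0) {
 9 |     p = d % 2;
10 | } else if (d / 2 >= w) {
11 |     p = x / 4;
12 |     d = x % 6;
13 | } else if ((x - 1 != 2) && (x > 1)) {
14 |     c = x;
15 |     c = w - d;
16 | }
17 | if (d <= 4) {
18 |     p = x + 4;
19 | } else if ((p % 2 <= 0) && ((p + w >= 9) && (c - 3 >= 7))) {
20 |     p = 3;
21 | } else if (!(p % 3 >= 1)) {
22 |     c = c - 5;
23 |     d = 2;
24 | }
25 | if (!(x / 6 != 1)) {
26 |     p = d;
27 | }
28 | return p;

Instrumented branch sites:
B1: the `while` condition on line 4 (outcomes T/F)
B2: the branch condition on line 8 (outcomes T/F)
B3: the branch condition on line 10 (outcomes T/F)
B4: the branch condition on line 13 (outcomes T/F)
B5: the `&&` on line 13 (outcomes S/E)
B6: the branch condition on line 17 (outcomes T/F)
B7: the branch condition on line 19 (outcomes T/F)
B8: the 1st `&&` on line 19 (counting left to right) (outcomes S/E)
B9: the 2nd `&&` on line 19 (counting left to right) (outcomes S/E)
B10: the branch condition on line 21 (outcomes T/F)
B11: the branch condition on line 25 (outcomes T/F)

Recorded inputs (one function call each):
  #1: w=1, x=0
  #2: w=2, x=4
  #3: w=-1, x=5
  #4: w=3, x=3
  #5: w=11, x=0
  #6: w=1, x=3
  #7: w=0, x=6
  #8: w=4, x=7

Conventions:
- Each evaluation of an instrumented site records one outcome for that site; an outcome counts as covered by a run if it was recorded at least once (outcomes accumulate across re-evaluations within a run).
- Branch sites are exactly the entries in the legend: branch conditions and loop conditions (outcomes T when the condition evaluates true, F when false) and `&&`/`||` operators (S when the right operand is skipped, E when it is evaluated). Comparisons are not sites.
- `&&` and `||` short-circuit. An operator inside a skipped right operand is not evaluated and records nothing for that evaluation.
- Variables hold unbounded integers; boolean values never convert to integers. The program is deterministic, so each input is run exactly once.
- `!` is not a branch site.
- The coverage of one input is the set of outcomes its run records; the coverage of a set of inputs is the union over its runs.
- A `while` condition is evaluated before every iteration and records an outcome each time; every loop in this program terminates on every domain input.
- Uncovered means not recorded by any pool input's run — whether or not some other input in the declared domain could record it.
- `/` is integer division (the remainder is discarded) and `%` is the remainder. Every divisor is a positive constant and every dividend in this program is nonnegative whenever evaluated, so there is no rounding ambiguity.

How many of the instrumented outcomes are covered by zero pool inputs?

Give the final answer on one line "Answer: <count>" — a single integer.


input #1, w=1, x=0: events B1->T, B1->T, B1->T, B1->T, B1->T, B1->T, B1->T, B1->T, B1->F, B2->F, B3->F, B5->E, B4->F, B6->T, ...; outcomes B1=T, B1=F, B2=F, B3=F, B4=F, B5=E, B6=T, B11=F
input #2, w=2, x=4: events B1->T, B1->T, B1->T, B1->T, B1->T, B1->T, B1->F, B2->T, B6->T, B11->F; outcomes B1=T, B1=F, B2=T, B6=T, B11=F
input #3, w=-1, x=5: events B1->T, B1->T, B1->T, B1->T, B1->T, B1->F, B2->T, B6->F, B8->S, B7->F, B10->F, B11->F; outcomes B1=T, B1=F, B2=T, B6=F, B7=F, B8=S, B10=F, B11=F
input #4, w=3, x=3: events B1->T, B1->T, B1->T, B1->T, B1->T, B1->T, B1->F, B2->F, B3->F, B5->S, B4->F, B6->T, B11->F; outcomes B1=T, B1=F, B2=F, B3=F, B4=F, B5=S, B6=T, B11=F
input #5, w=11, x=0: events B1->T, B1->T, B1->T, B1->T, B1->T, B1->T, B1->T, B1->T, B1->F, B2->F, B3->F, B5->E, B4->F, B6->T, ...; outcomes B1=T, B1=F, B2=F, B3=F, B4=F, B5=E, B6=T, B11=F
input #6, w=1, x=3: events B1->T, B1->T, B1->T, B1->T, B1->T, B1->T, B1->F, B2->F, B3->T, B6->T, B11->F; outcomes B1=T, B1=F, B2=F, B3=T, B6=T, B11=F
input #7, w=0, x=6: events B1->T, B1->T, B1->T, B1->T, B1->T, B1->F, B2->T, B6->F, B8->E, B9->S, B7->F, B10->T, B11->T; outcomes B1=T, B1=F, B2=T, B6=F, B7=F, B8=E, B9=S, B10=T, B11=T
input #8, w=4, x=7: events B1->T, B1->T, B1->T, B1->T, B1->F, B2->T, B6->F, B8->S, B7->F, B10->F, B11->T; outcomes B1=T, B1=F, B2=T, B6=F, B7=F, B8=S, B10=F, B11=T
union over the pool: B1=T, B1=F, B2=T, B2=F, B3=T, B3=F, B4=F, B5=S, B5=E, B6=T, B6=F, B7=F, B8=S, B8=E, B9=S, B10=T, B10=F, B11=T, B11=F
uncovered (3 of 22): B4=T, B7=T, B9=E
Answer: 3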